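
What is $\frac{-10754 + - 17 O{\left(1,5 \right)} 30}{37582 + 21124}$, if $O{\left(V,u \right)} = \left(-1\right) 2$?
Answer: $- \frac{4867}{29353} \approx -0.16581$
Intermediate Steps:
$O{\left(V,u \right)} = -2$
$\frac{-10754 + - 17 O{\left(1,5 \right)} 30}{37582 + 21124} = \frac{-10754 + \left(-17\right) \left(-2\right) 30}{37582 + 21124} = \frac{-10754 + 34 \cdot 30}{58706} = \left(-10754 + 1020\right) \frac{1}{58706} = \left(-9734\right) \frac{1}{58706} = - \frac{4867}{29353}$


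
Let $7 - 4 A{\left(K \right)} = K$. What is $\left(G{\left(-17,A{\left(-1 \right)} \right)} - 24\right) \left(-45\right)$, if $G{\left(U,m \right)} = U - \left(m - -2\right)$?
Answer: $2025$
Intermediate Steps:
$A{\left(K \right)} = \frac{7}{4} - \frac{K}{4}$
$G{\left(U,m \right)} = -2 + U - m$ ($G{\left(U,m \right)} = U - \left(m + 2\right) = U - \left(2 + m\right) = -2 + U - m$)
$\left(G{\left(-17,A{\left(-1 \right)} \right)} - 24\right) \left(-45\right) = \left(\left(-2 - 17 - \left(\frac{7}{4} - - \frac{1}{4}\right)\right) - 24\right) \left(-45\right) = \left(\left(-2 - 17 - \left(\frac{7}{4} + \frac{1}{4}\right)\right) - 24\right) \left(-45\right) = \left(\left(-2 - 17 - 2\right) - 24\right) \left(-45\right) = \left(-21 - 24\right) \left(-45\right) = \left(-45\right) \left(-45\right) = 2025$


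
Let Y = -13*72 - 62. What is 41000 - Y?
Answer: 41998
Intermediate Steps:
Y = -998 (Y = -936 - 62 = -998)
41000 - Y = 41000 - 1*(-998) = 41000 + 998 = 41998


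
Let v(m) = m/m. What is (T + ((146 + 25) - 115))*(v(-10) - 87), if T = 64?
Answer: -10320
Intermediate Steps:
v(m) = 1
(T + ((146 + 25) - 115))*(v(-10) - 87) = (64 + ((146 + 25) - 115))*(1 - 87) = (64 + (171 - 115))*(-86) = (64 + 56)*(-86) = 120*(-86) = -10320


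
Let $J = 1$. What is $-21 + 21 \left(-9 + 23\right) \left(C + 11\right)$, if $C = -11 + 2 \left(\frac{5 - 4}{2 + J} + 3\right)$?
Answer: $1939$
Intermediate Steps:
$C = - \frac{13}{3}$ ($C = -11 + 2 \left(\frac{5 - 4}{2 + 1} + 3\right) = -11 + 2 \left(1 \cdot \frac{1}{3} + 3\right) = -11 + 2 \left(\frac{1}{3} + 3\right) = -11 + 2 \cdot \frac{10}{3} = -11 + \frac{20}{3} = - \frac{13}{3} \approx -4.3333$)
$-21 + 21 \left(-9 + 23\right) \left(C + 11\right) = -21 + 21 \left(-9 + 23\right) \left(- \frac{13}{3} + 11\right) = -21 + 21 \cdot 14 \cdot \frac{20}{3} = -21 + 21 \cdot \frac{280}{3} = -21 + 1960 = 1939$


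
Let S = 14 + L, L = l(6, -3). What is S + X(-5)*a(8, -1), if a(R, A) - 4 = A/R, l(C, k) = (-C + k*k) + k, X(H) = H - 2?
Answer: -105/8 ≈ -13.125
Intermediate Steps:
X(H) = -2 + H
l(C, k) = k + k² - C (l(C, k) = (-C + k²) + k = (k² - C) + k = k + k² - C)
L = 0 (L = -3 + (-3)² - 1*6 = -3 + 9 - 6 = 0)
a(R, A) = 4 + A/R
S = 14 (S = 14 + 0 = 14)
S + X(-5)*a(8, -1) = 14 + (-2 - 5)*(4 - 1/8) = 14 - 7*(4 - 1*⅛) = 14 - 7*(4 - ⅛) = 14 - 7*31/8 = 14 - 217/8 = -105/8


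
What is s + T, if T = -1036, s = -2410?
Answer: -3446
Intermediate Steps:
s + T = -2410 - 1036 = -3446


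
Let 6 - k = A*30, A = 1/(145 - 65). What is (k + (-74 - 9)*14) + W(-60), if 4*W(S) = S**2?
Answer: -2051/8 ≈ -256.38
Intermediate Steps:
W(S) = S**2/4
A = 1/80 ≈ 0.012500
k = 45/8 (k = 6 - 30/80 = 6 - 1*3/8 = 6 - 3/8 = 45/8 ≈ 5.6250)
(k + (-74 - 9)*14) + W(-60) = (45/8 + (-74 - 9)*14) + (1/4)*(-60)**2 = (45/8 - 83*14) + (1/4)*3600 = (45/8 - 1162) + 900 = -9251/8 + 900 = -2051/8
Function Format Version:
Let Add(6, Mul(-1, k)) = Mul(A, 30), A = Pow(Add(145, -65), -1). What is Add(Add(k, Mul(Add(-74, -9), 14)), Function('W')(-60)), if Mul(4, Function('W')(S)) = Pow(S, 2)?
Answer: Rational(-2051, 8) ≈ -256.38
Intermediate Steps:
Function('W')(S) = Mul(Rational(1, 4), Pow(S, 2))
A = Rational(1, 80) (A = Pow(80, -1) = Rational(1, 80) ≈ 0.012500)
k = Rational(45, 8) (k = Add(6, Mul(-1, Mul(Rational(1, 80), 30))) = Add(6, Mul(-1, Rational(3, 8))) = Add(6, Rational(-3, 8)) = Rational(45, 8) ≈ 5.6250)
Add(Add(k, Mul(Add(-74, -9), 14)), Function('W')(-60)) = Add(Add(Rational(45, 8), Mul(Add(-74, -9), 14)), Mul(Rational(1, 4), Pow(-60, 2))) = Add(Add(Rational(45, 8), Mul(-83, 14)), Mul(Rational(1, 4), 3600)) = Add(Add(Rational(45, 8), -1162), 900) = Add(Rational(-9251, 8), 900) = Rational(-2051, 8)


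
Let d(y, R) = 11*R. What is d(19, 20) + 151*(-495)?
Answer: -74525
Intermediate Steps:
d(19, 20) + 151*(-495) = 11*20 + 151*(-495) = 220 - 74745 = -74525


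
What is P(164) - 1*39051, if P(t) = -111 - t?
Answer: -39326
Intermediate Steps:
P(164) - 1*39051 = (-111 - 1*164) - 1*39051 = (-111 - 164) - 39051 = -275 - 39051 = -39326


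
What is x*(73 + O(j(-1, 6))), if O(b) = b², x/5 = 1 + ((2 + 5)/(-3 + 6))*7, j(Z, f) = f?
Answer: 28340/3 ≈ 9446.7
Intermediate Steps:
x = 260/3 (x = 5*(1 + ((2 + 5)/(-3 + 6))*7) = 5*(1 + (7/3)*7) = 5*(1 + 49/3) = 5*(52/3) = 260/3 ≈ 86.667)
x*(73 + O(j(-1, 6))) = 260*(73 + 6²)/3 = 260*(73 + 36)/3 = (260/3)*109 = 28340/3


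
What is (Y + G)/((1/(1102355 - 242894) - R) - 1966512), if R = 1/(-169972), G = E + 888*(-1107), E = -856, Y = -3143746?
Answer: 602980207215230856/287276538974049671 ≈ 2.0990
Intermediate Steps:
G = -983872 (G = -856 + 888*(-1107) = -856 - 983016 = -983872)
R = -1/169972 ≈ -5.8833e-6
(Y + G)/((1/(1102355 - 242894) - R) - 1966512) = (-3143746 - 983872)/((1/(1102355 - 242894) - 1*(-1/169972)) - 1966512) = -4127618/((1/859461 + 1/169972) - 1966512) = -4127618/(1029433/146084305092 - 1966512) = -4127618/(-287276538974049671/146084305092) = -4127618*(-146084305092/287276538974049671) = 602980207215230856/287276538974049671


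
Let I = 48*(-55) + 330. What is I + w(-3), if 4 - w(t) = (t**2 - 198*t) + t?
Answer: -2906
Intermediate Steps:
I = -2310 (I = -2640 + 330 = -2310)
w(t) = 4 - t**2 + 197*t (w(t) = 4 - ((t**2 - 198*t) + t) = 4 - (t**2 - 197*t) = 4 + (-t**2 + 197*t) = 4 - t**2 + 197*t)
I + w(-3) = -2310 + (4 - 1*(-3)**2 + 197*(-3)) = -2310 + (4 - 1*9 - 591) = -2310 + (4 - 9 - 591) = -2310 - 596 = -2906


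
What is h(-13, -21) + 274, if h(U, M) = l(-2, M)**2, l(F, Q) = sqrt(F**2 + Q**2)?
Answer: 719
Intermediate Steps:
h(U, M) = 4 + M**2 (h(U, M) = (sqrt((-2)**2 + M**2))**2 = (sqrt(4 + M**2))**2 = 4 + M**2)
h(-13, -21) + 274 = (4 + (-21)**2) + 274 = (4 + 441) + 274 = 445 + 274 = 719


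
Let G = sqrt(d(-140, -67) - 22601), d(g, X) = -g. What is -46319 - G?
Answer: -46319 - I*sqrt(22461) ≈ -46319.0 - 149.87*I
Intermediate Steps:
G = I*sqrt(22461) (G = sqrt(-1*(-140) - 22601) = sqrt(140 - 22601) = sqrt(-22461) = I*sqrt(22461) ≈ 149.87*I)
-46319 - G = -46319 - I*sqrt(22461)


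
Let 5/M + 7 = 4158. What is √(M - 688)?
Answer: I*√11854770333/4151 ≈ 26.23*I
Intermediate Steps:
M = 5/4151 (M = 5/(-7 + 4158) = 5/4151 ≈ 0.0012045)
√(M - 688) = √(5/4151 - 688) = √(-2855883/4151) = I*√11854770333/4151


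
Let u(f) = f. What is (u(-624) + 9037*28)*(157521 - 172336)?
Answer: -3739483780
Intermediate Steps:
(u(-624) + 9037*28)*(157521 - 172336) = (-624 + 9037*28)*(157521 - 172336) = (-624 + 253036)*(-14815) = 252412*(-14815) = -3739483780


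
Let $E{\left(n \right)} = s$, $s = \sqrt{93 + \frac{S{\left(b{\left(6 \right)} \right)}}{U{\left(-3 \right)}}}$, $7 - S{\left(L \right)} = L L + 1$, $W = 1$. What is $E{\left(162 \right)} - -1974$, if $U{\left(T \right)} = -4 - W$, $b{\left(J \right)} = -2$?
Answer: $1974 + \frac{\sqrt{2315}}{5} \approx 1983.6$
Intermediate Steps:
$S{\left(L \right)} = 6 - L^{2}$ ($S{\left(L \right)} = 7 - \left(L L + 1\right) = 7 - \left(L^{2} + 1\right) = 7 - \left(1 + L^{2}\right) = 6 - L^{2}$)
$U{\left(T \right)} = -5$ ($U{\left(T \right)} = -4 - 1 = -5$)
$s = \frac{\sqrt{2315}}{5}$ ($s = \sqrt{93 + \frac{6 - \left(-2\right)^{2}}{-5}} = \sqrt{93 + \left(6 - 4\right) \left(- \frac{1}{5}\right)} = \sqrt{93 + 2 \left(- \frac{1}{5}\right)} = \sqrt{93 - \frac{2}{5}} = \sqrt{\frac{463}{5}} = \frac{\sqrt{2315}}{5} \approx 9.6229$)
$E{\left(n \right)} = \frac{\sqrt{2315}}{5}$
$E{\left(162 \right)} - -1974 = \frac{\sqrt{2315}}{5} - -1974 = \frac{\sqrt{2315}}{5} + 1974 = 1974 + \frac{\sqrt{2315}}{5}$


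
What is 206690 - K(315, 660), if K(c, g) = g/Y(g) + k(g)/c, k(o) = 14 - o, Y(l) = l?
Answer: 65107681/315 ≈ 2.0669e+5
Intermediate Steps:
K(c, g) = 1 + (14 - g)/c (K(c, g) = g/g + (14 - g)/c = 1 + (14 - g)/c)
206690 - K(315, 660) = 206690 - (14 + 315 - 1*660)/315 = 206690 - (14 + 315 - 660)/315 = 206690 - (-331)/315 = 206690 - 1*(-331/315) = 206690 + 331/315 = 65107681/315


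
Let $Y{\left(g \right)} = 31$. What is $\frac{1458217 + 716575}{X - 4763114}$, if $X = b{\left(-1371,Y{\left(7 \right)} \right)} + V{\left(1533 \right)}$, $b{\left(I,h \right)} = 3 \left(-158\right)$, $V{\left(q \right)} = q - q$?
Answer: $- \frac{543698}{1190897} \approx -0.45654$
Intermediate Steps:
$V{\left(q \right)} = 0$
$b{\left(I,h \right)} = -474$
$X = -474$ ($X = -474 + 0 = -474$)
$\frac{1458217 + 716575}{X - 4763114} = \frac{1458217 + 716575}{-474 - 4763114} = \frac{2174792}{-474 - 4763114} = \frac{2174792}{-4763588} = 2174792 \left(- \frac{1}{4763588}\right) = - \frac{543698}{1190897}$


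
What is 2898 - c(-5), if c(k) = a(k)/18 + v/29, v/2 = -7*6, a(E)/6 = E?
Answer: 252523/87 ≈ 2902.6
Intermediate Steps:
a(E) = 6*E
v = -84 (v = 2*(-7*6) = 2*(-42) = -84)
c(k) = -84/29 + k/3 (c(k) = (6*k)/18 - 84/29 = (6*k)*(1/18) - 84*1/29 = k/3 - 84/29 = -84/29 + k/3)
2898 - c(-5) = 2898 - (-84/29 + (⅓)*(-5)) = 2898 - (-84/29 - 5/3) = 2898 - 1*(-397/87) = 2898 + 397/87 = 252523/87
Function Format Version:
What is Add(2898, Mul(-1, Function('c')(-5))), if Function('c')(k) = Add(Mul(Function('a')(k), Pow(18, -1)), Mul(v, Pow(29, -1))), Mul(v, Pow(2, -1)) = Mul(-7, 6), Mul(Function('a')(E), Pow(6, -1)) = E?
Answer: Rational(252523, 87) ≈ 2902.6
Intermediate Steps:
Function('a')(E) = Mul(6, E)
v = -84 (v = Mul(2, Mul(-7, 6)) = Mul(2, -42) = -84)
Function('c')(k) = Add(Rational(-84, 29), Mul(Rational(1, 3), k)) (Function('c')(k) = Add(Mul(Mul(6, k), Pow(18, -1)), Mul(-84, Pow(29, -1))) = Add(Mul(Mul(6, k), Rational(1, 18)), Mul(-84, Rational(1, 29))) = Add(Mul(Rational(1, 3), k), Rational(-84, 29)) = Add(Rational(-84, 29), Mul(Rational(1, 3), k)))
Add(2898, Mul(-1, Function('c')(-5))) = Add(2898, Mul(-1, Add(Rational(-84, 29), Mul(Rational(1, 3), -5)))) = Add(2898, Mul(-1, Add(Rational(-84, 29), Rational(-5, 3)))) = Add(2898, Mul(-1, Rational(-397, 87))) = Add(2898, Rational(397, 87)) = Rational(252523, 87)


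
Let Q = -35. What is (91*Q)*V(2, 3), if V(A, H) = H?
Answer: -9555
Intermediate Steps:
(91*Q)*V(2, 3) = (91*(-35))*3 = -3185*3 = -9555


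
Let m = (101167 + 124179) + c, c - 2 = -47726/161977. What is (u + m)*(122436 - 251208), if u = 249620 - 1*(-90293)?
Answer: -11790265586773212/161977 ≈ -7.2790e+10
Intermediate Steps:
u = 339913 (u = 249620 + 90293 = 339913)
c = 276228/161977 (c = 2 - 47726/161977 = 276228/161977 ≈ 1.7054)
m = 36501145270/161977 (m = (101167 + 124179) + 276228/161977 = 225346 + 276228/161977 = 36501145270/161977 ≈ 2.2535e+5)
(u + m)*(122436 - 251208) = (339913 + 36501145270/161977)*(122436 - 251208) = (91559233271/161977)*(-128772) = -11790265586773212/161977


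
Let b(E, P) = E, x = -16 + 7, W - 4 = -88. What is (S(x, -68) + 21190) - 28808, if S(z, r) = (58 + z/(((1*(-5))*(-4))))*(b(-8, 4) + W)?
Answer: -64563/5 ≈ -12913.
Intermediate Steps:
W = -84 (W = 4 - 88 = -84)
x = -9
S(z, r) = -5336 - 23*z/5 (S(z, r) = (58 + z/(((1*(-5))*(-4))))*(-8 - 84) = (58 + z/((-5*(-4))))*(-92) = (58 + z/20)*(-92) = -5336 - 23*z/5)
(S(x, -68) + 21190) - 28808 = ((-5336 - 23/5*(-9)) + 21190) - 28808 = ((-5336 + 207/5) + 21190) - 28808 = (-26473/5 + 21190) - 28808 = 79477/5 - 28808 = -64563/5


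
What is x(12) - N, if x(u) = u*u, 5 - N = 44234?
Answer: 44373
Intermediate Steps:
N = -44229 (N = 5 - 1*44234 = 5 - 44234 = -44229)
x(u) = u²
x(12) - N = 12² - 1*(-44229) = 144 + 44229 = 44373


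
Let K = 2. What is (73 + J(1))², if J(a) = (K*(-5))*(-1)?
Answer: 6889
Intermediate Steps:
J(a) = 10 (J(a) = (2*(-5))*(-1) = -10*(-1) = 10)
(73 + J(1))² = (73 + 10)² = 83² = 6889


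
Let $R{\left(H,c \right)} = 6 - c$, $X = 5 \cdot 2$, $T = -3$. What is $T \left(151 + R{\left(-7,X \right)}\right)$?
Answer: $-441$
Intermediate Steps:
$X = 10$
$T \left(151 + R{\left(-7,X \right)}\right) = - 3 \left(151 + \left(6 - 10\right)\right) = - 3 \left(151 - 4\right) = \left(-3\right) 147 = -441$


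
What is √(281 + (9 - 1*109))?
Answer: √181 ≈ 13.454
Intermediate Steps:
√(281 + (9 - 1*109)) = √(281 + (9 - 109)) = √(281 - 100) = √181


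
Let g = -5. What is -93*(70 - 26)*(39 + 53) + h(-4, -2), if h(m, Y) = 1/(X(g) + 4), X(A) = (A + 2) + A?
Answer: -1505857/4 ≈ -3.7646e+5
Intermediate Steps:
X(A) = 2 + 2*A (X(A) = (2 + A) + A = 2 + 2*A)
h(m, Y) = -¼ (h(m, Y) = 1/((2 + 2*(-5)) + 4) = 1/((2 - 10) + 4) = 1/(-8 + 4) = 1/(-4) = -¼)
-93*(70 - 26)*(39 + 53) + h(-4, -2) = -93*(70 - 26)*(39 + 53) - ¼ = -4092*92 - ¼ = -93*4048 - ¼ = -376464 - ¼ = -1505857/4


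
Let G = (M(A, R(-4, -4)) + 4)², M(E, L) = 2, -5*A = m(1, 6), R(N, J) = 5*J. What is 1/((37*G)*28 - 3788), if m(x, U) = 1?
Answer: 1/33508 ≈ 2.9844e-5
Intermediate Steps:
A = -⅕ (A = -⅕*1 = -⅕ ≈ -0.20000)
G = 36 (G = (2 + 4)² = 6² = 36)
1/((37*G)*28 - 3788) = 1/((37*36)*28 - 3788) = 1/(1332*28 - 3788) = 1/(37296 - 3788) = 1/33508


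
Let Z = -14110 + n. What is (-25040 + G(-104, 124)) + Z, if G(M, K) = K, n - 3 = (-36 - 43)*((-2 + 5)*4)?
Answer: -39971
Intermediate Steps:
n = -945 (n = 3 + (-36 - 43)*((-2 + 5)*4) = 3 - 237*4 = 3 - 79*12 = 3 - 948 = -945)
Z = -15055 (Z = -14110 - 945 = -15055)
(-25040 + G(-104, 124)) + Z = (-25040 + 124) - 15055 = -24916 - 15055 = -39971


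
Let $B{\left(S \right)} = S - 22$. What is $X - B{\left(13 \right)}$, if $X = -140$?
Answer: $-131$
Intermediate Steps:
$B{\left(S \right)} = -22 + S$
$X - B{\left(13 \right)} = -140 - \left(-22 + 13\right) = -140 - -9 = -140 + 9 = -131$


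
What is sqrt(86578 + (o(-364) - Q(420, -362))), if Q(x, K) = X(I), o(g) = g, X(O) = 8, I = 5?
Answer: sqrt(86206) ≈ 293.61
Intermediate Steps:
Q(x, K) = 8
sqrt(86578 + (o(-364) - Q(420, -362))) = sqrt(86578 + (-364 - 1*8)) = sqrt(86578 + (-364 - 8)) = sqrt(86578 - 372) = sqrt(86206)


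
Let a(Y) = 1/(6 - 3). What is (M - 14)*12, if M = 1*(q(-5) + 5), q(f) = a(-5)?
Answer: -104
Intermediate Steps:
a(Y) = 1/3
q(f) = 1/3
M = 16/3 (M = 1*(1/3 + 5) = 1*(16/3) = 16/3 ≈ 5.3333)
(M - 14)*12 = (16/3 - 14)*12 = -26/3*12 = -104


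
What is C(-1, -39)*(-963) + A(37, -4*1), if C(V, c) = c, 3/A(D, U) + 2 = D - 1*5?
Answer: 375571/10 ≈ 37557.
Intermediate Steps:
A(D, U) = 3/(-7 + D) (A(D, U) = 3/(-2 + (D - 1*5)) = 3/(-2 + (D - 5)) = 3/(-2 + (-5 + D)) = 3/(-7 + D))
C(-1, -39)*(-963) + A(37, -4*1) = -39*(-963) + 3/(-7 + 37) = 37557 + 3/30 = 37557 + 3*(1/30) = 37557 + ⅒ = 375571/10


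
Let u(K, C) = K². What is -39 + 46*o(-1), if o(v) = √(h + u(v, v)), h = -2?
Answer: -39 + 46*I ≈ -39.0 + 46.0*I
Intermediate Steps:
o(v) = √(-2 + v²)
-39 + 46*o(-1) = -39 + 46*√(-2 + (-1)²) = -39 + 46*√(-2 + 1) = -39 + 46*√(-1) = -39 + 46*I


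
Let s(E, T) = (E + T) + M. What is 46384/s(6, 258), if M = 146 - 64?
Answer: 23192/173 ≈ 134.06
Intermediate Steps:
M = 82
s(E, T) = 82 + E + T (s(E, T) = (E + T) + 82 = 82 + E + T)
46384/s(6, 258) = 46384/(82 + 6 + 258) = 46384/346 = 46384*(1/346) = 23192/173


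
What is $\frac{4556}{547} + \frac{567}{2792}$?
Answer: $\frac{13030501}{1527224} \approx 8.5322$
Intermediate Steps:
$\frac{4556}{547} + \frac{567}{2792} = \frac{13030501}{1527224}$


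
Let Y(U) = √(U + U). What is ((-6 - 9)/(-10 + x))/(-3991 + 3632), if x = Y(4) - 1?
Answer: -165/40567 - 30*√2/40567 ≈ -0.0051132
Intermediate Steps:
Y(U) = √2*√U (Y(U) = √(2*U) = √2*√U)
x = -1 + 2*√2 (x = √2*√4 - 1 = √2*2 - 1 = 2*√2 - 1 = -1 + 2*√2 ≈ 1.8284)
((-6 - 9)/(-10 + x))/(-3991 + 3632) = ((-6 - 9)/(-10 + (-1 + 2*√2)))/(-3991 + 3632) = -15/(-11 + 2*√2)/(-359) = -15/(-11 + 2*√2)*(-1/359) = 15/(359*(-11 + 2*√2))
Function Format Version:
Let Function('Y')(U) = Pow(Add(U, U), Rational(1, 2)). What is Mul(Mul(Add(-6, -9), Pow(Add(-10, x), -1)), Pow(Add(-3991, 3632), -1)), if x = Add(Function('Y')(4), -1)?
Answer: Add(Rational(-165, 40567), Mul(Rational(-30, 40567), Pow(2, Rational(1, 2)))) ≈ -0.0051132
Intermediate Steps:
Function('Y')(U) = Mul(Pow(2, Rational(1, 2)), Pow(U, Rational(1, 2))) (Function('Y')(U) = Pow(Mul(2, U), Rational(1, 2)) = Mul(Pow(2, Rational(1, 2)), Pow(U, Rational(1, 2))))
x = Add(-1, Mul(2, Pow(2, Rational(1, 2)))) (x = Add(Mul(Pow(2, Rational(1, 2)), Pow(4, Rational(1, 2))), -1) = Add(Mul(Pow(2, Rational(1, 2)), 2), -1) = Add(Mul(2, Pow(2, Rational(1, 2))), -1) = Add(-1, Mul(2, Pow(2, Rational(1, 2)))) ≈ 1.8284)
Mul(Mul(Add(-6, -9), Pow(Add(-10, x), -1)), Pow(Add(-3991, 3632), -1)) = Mul(Mul(Add(-6, -9), Pow(Add(-10, Add(-1, Mul(2, Pow(2, Rational(1, 2))))), -1)), Pow(Add(-3991, 3632), -1)) = Mul(Mul(-15, Pow(Add(-11, Mul(2, Pow(2, Rational(1, 2)))), -1)), Pow(-359, -1)) = Mul(Mul(-15, Pow(Add(-11, Mul(2, Pow(2, Rational(1, 2)))), -1)), Rational(-1, 359)) = Mul(Rational(15, 359), Pow(Add(-11, Mul(2, Pow(2, Rational(1, 2)))), -1))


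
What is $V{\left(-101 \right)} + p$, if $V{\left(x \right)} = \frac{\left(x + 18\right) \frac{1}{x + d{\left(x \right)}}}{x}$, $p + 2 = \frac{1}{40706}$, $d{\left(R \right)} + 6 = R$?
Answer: $- \frac{856830443}{427575824} \approx -2.0039$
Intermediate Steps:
$d{\left(R \right)} = -6 + R$
$p = - \frac{81411}{40706}$ ($p = -2 + \frac{1}{40706} = - \frac{81411}{40706} \approx -2.0$)
$V{\left(x \right)} = \frac{18 + x}{x \left(-6 + 2 x\right)}$ ($V{\left(x \right)} = \frac{\left(x + 18\right) \frac{1}{x + \left(-6 + x\right)}}{x} = \frac{\left(18 + x\right) \frac{1}{-6 + 2 x}}{x} = \frac{\frac{1}{-6 + 2 x} \left(18 + x\right)}{x} = \frac{18 + x}{x \left(-6 + 2 x\right)}$)
$V{\left(-101 \right)} + p = \frac{18 - 101}{2 \left(-101\right) \left(-3 - 101\right)} - \frac{81411}{40706} = \frac{1}{2} \left(- \frac{1}{101}\right) \frac{1}{-104} \left(-83\right) - \frac{81411}{40706} = \frac{1}{2} \left(- \frac{1}{101}\right) \left(- \frac{1}{104}\right) \left(-83\right) - \frac{81411}{40706} = - \frac{83}{21008} - \frac{81411}{40706} = - \frac{856830443}{427575824}$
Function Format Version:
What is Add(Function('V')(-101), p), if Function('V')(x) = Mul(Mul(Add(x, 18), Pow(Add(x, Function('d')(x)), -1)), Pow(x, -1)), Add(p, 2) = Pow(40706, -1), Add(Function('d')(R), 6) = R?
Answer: Rational(-856830443, 427575824) ≈ -2.0039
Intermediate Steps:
Function('d')(R) = Add(-6, R)
p = Rational(-81411, 40706) (p = Add(-2, Pow(40706, -1)) = Add(-2, Rational(1, 40706)) = Rational(-81411, 40706) ≈ -2.0000)
Function('V')(x) = Mul(Pow(x, -1), Pow(Add(-6, Mul(2, x)), -1), Add(18, x)) (Function('V')(x) = Mul(Mul(Add(x, 18), Pow(Add(x, Add(-6, x)), -1)), Pow(x, -1)) = Mul(Mul(Add(18, x), Pow(Add(-6, Mul(2, x)), -1)), Pow(x, -1)) = Mul(Mul(Pow(Add(-6, Mul(2, x)), -1), Add(18, x)), Pow(x, -1)) = Mul(Pow(x, -1), Pow(Add(-6, Mul(2, x)), -1), Add(18, x)))
Add(Function('V')(-101), p) = Add(Mul(Rational(1, 2), Pow(-101, -1), Pow(Add(-3, -101), -1), Add(18, -101)), Rational(-81411, 40706)) = Add(Mul(Rational(1, 2), Rational(-1, 101), Pow(-104, -1), -83), Rational(-81411, 40706)) = Add(Mul(Rational(1, 2), Rational(-1, 101), Rational(-1, 104), -83), Rational(-81411, 40706)) = Add(Rational(-83, 21008), Rational(-81411, 40706)) = Rational(-856830443, 427575824)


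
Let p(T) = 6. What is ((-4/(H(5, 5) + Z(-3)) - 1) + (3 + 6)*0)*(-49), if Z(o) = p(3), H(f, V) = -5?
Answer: 245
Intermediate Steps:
Z(o) = 6
((-4/(H(5, 5) + Z(-3)) - 1) + (3 + 6)*0)*(-49) = ((-4/(-5 + 6) - 1) + (3 + 6)*0)*(-49) = ((-4/1 - 1) + 9*0)*(-49) = ((1*(-4) - 1) + 0)*(-49) = ((-4 - 1) + 0)*(-49) = (-5 + 0)*(-49) = -5*(-49) = 245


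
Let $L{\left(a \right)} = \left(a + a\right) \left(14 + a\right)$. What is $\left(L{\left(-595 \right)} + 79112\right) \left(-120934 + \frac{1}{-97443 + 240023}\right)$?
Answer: $- \frac{6642794277014469}{71290} \approx -9.318 \cdot 10^{10}$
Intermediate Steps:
$L{\left(a \right)} = 2 a \left(14 + a\right)$
$\left(L{\left(-595 \right)} + 79112\right) \left(-120934 + \frac{1}{-97443 + 240023}\right) = \left(2 \left(-595\right) \left(14 - 595\right) + 79112\right) \left(-120934 + \frac{1}{-97443 + 240023}\right) = \left(2 \left(-595\right) \left(-581\right) + 79112\right) \left(-120934 + \frac{1}{142580}\right) = \left(691390 + 79112\right) \left(-120934 + \frac{1}{142580}\right) = 770502 \left(- \frac{17242769719}{142580}\right) = - \frac{6642794277014469}{71290}$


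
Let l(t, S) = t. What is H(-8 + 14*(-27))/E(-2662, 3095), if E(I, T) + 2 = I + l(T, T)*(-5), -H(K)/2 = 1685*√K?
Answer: 3370*I*√386/18139 ≈ 3.6501*I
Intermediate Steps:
H(K) = -3370*√K
E(I, T) = -2 + I - 5*T (E(I, T) = -2 + (I + T*(-5)) = -2 + (I - 5*T) = -2 + I - 5*T)
H(-8 + 14*(-27))/E(-2662, 3095) = (-3370*√(-8 + 14*(-27)))/(-2 - 2662 - 5*3095) = (-3370*√(-8 - 378))/(-2 - 2662 - 15475) = -3370*I*√386/(-18139) = -3370*I*√386*(-1/18139) = 3370*I*√386/18139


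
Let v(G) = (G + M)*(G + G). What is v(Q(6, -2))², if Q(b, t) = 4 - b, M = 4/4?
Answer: 16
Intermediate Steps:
M = 1 (M = 4*(¼) = 1)
v(G) = 2*G*(1 + G) (v(G) = (G + 1)*(G + G) = (1 + G)*(2*G) = 2*G*(1 + G))
v(Q(6, -2))² = (2*(4 - 1*6)*(1 + (4 - 1*6)))² = (2*(4 - 6)*(1 + (4 - 6)))² = (2*(-2)*(1 - 2))² = (2*(-2)*(-1))² = 4² = 16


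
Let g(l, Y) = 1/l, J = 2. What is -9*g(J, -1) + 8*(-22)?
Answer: -361/2 ≈ -180.50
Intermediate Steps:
g(l, Y) = 1/l
-9*g(J, -1) + 8*(-22) = -9/2 + 8*(-22) = -9*½ - 176 = -9/2 - 176 = -361/2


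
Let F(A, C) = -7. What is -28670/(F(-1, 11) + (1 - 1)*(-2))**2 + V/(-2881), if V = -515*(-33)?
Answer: -83431025/141169 ≈ -591.00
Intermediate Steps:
V = 16995
-28670/(F(-1, 11) + (1 - 1)*(-2))**2 + V/(-2881) = -28670/(-7 + (1 - 1)*(-2))**2 + 16995/(-2881) = -28670/(-7 + 0*(-2))**2 + 16995*(-1/2881) = -28670/(-7 + 0)**2 - 16995/2881 = -28670/((-7)**2) - 16995/2881 = -28670/49 - 16995/2881 = -83431025/141169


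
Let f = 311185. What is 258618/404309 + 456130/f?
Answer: 52979101300/25162979233 ≈ 2.1054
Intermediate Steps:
258618/404309 + 456130/f = 258618/404309 + 456130/311185 = 258618*(1/404309) + 456130*(1/311185) = 258618/404309 + 91226/62237 = 52979101300/25162979233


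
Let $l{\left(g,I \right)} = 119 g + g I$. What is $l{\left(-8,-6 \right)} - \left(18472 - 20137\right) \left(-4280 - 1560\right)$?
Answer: $-9724504$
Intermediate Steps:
$l{\left(g,I \right)} = 119 g + I g$
$l{\left(-8,-6 \right)} - \left(18472 - 20137\right) \left(-4280 - 1560\right) = - 8 \left(119 - 6\right) - \left(18472 - 20137\right) \left(-4280 - 1560\right) = \left(-8\right) 113 - \left(-1665\right) \left(-5840\right) = -904 - 9723600 = -9724504$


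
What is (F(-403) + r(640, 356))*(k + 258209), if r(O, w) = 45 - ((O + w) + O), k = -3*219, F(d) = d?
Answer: -513558688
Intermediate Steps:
k = -657
r(O, w) = 45 - w - 2*O (r(O, w) = 45 - (w + 2*O) = 45 + (-w - 2*O) = 45 - w - 2*O)
(F(-403) + r(640, 356))*(k + 258209) = (-403 + (45 - 1*356 - 2*640))*(-657 + 258209) = (-403 + (45 - 356 - 1280))*257552 = (-403 - 1591)*257552 = -1994*257552 = -513558688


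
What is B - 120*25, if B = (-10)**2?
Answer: -2900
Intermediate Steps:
B = 100
B - 120*25 = 100 - 120*25 = 100 - 3000 = -2900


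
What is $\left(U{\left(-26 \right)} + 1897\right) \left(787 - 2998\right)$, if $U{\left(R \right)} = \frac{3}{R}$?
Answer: $- \frac{109044309}{26} \approx -4.194 \cdot 10^{6}$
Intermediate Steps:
$\left(U{\left(-26 \right)} + 1897\right) \left(787 - 2998\right) = \left(\frac{3}{-26} + 1897\right) \left(787 - 2998\right) = \left(3 \left(- \frac{1}{26}\right) + 1897\right) \left(-2211\right) = \left(- \frac{3}{26} + 1897\right) \left(-2211\right) = \frac{49319}{26} \left(-2211\right) = - \frac{109044309}{26}$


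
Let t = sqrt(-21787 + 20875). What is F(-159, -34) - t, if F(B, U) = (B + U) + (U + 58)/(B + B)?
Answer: -10233/53 - 4*I*sqrt(57) ≈ -193.08 - 30.199*I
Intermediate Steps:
F(B, U) = B + U + (58 + U)/(2*B) (F(B, U) = (B + U) + (58 + U)/((2*B)) = (B + U) + (58 + U)*(1/(2*B)) = (B + U) + (58 + U)/(2*B) = B + U + (58 + U)/(2*B))
t = 4*I*sqrt(57) (t = sqrt(-912) = 4*I*sqrt(57) ≈ 30.199*I)
F(-159, -34) - t = (29 + (1/2)*(-34) - 159*(-159 - 34))/(-159) - 4*I*sqrt(57) = -(29 - 17 - 159*(-193))/159 - 4*I*sqrt(57) = -(29 - 17 + 30687)/159 - 4*I*sqrt(57) = -1/159*30699 - 4*I*sqrt(57) = -10233/53 - 4*I*sqrt(57)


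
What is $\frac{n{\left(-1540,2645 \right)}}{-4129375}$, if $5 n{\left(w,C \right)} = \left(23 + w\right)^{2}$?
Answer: $- \frac{2301289}{20646875} \approx -0.11146$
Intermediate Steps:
$n{\left(w,C \right)} = \frac{\left(23 + w\right)^{2}}{5}$
$\frac{n{\left(-1540,2645 \right)}}{-4129375} = \frac{\frac{1}{5} \left(23 - 1540\right)^{2}}{-4129375} = \frac{\left(-1517\right)^{2}}{5} \left(- \frac{1}{4129375}\right) = \frac{1}{5} \cdot 2301289 \left(- \frac{1}{4129375}\right) = \frac{2301289}{5} \left(- \frac{1}{4129375}\right) = - \frac{2301289}{20646875}$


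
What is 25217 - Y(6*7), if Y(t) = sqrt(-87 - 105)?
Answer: 25217 - 8*I*sqrt(3) ≈ 25217.0 - 13.856*I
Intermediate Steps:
Y(t) = 8*I*sqrt(3) (Y(t) = sqrt(-192) = 8*I*sqrt(3))
25217 - Y(6*7) = 25217 - 8*I*sqrt(3)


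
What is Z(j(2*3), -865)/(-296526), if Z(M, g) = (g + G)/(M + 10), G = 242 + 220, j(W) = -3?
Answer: 403/2075682 ≈ 0.00019415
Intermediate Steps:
G = 462
Z(M, g) = (462 + g)/(10 + M) (Z(M, g) = (g + 462)/(M + 10) = (462 + g)/(10 + M))
Z(j(2*3), -865)/(-296526) = ((462 - 865)/(10 - 3))/(-296526) = (-403/7)*(-1/296526) = ((1/7)*(-403))*(-1/296526) = -403/7*(-1/296526) = 403/2075682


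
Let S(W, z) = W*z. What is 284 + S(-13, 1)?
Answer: 271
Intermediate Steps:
284 + S(-13, 1) = 284 - 13*1 = 284 - 13 = 271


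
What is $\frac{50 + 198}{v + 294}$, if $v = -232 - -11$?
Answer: $\frac{248}{73} \approx 3.3973$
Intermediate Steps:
$v = -221$ ($v = -232 + 11 = -221$)
$\frac{50 + 198}{v + 294} = \frac{50 + 198}{-221 + 294} = \frac{248}{73}$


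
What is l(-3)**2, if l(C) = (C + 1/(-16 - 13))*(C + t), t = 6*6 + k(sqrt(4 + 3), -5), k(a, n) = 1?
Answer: 8952064/841 ≈ 10645.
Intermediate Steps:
t = 37 (t = 6*6 + 1 = 36 + 1 = 37)
l(C) = (37 + C)*(-1/29 + C) (l(C) = (C + 1/(-16 - 13))*(C + 37) = (C + 1/(-29))*(37 + C) = (C - 1/29)*(37 + C) = (-1/29 + C)*(37 + C) = (37 + C)*(-1/29 + C))
l(-3)**2 = (-37/29 + (-3)**2 + (1072/29)*(-3))**2 = (-37/29 + 9 - 3216/29)**2 = (-2992/29)**2 = 8952064/841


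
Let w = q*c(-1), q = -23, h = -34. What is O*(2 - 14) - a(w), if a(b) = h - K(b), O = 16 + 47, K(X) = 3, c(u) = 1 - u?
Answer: -719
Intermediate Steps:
O = 63
w = -46 (w = -23*(1 - 1*(-1)) = -23*(1 + 1) = -23*2 = -46)
a(b) = -37 (a(b) = -34 - 1*3 = -34 - 3 = -37)
O*(2 - 14) - a(w) = 63*(2 - 14) - 1*(-37) = 63*(-12) + 37 = -756 + 37 = -719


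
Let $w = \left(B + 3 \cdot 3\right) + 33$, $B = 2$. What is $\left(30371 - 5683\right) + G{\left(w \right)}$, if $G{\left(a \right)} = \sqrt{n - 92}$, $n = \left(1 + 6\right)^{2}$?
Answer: $24688 + i \sqrt{43} \approx 24688.0 + 6.5574 i$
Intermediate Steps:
$n = 49$ ($n = 7^{2} = 49$)
$w = 44$ ($w = \left(2 + 3 \cdot 3\right) + 33 = \left(2 + 9\right) + 33 = 11 + 33 = 44$)
$G{\left(a \right)} = i \sqrt{43}$ ($G{\left(a \right)} = \sqrt{49 - 92} = \sqrt{-43} = i \sqrt{43}$)
$\left(30371 - 5683\right) + G{\left(w \right)} = \left(30371 - 5683\right) + i \sqrt{43} = 24688 + i \sqrt{43}$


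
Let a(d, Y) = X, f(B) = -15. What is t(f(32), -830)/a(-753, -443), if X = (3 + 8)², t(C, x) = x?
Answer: -830/121 ≈ -6.8595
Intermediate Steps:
X = 121 (X = 11² = 121)
a(d, Y) = 121
t(f(32), -830)/a(-753, -443) = -830/121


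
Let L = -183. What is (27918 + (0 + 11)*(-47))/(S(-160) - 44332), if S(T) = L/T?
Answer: -82720/133829 ≈ -0.61810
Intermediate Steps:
S(T) = -183/T
(27918 + (0 + 11)*(-47))/(S(-160) - 44332) = (27918 + (0 + 11)*(-47))/(-183/(-160) - 44332) = (27918 + 11*(-47))/(-183*(-1/160) - 44332) = (27918 - 517)/(183/160 - 44332) = 27401/(-7092937/160) = 27401*(-160/7092937) = -82720/133829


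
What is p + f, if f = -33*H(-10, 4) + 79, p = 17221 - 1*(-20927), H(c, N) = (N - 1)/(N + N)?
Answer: 305717/8 ≈ 38215.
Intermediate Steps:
H(c, N) = (-1 + N)/(2*N) (H(c, N) = (-1 + N)/((2*N)) = (-1 + N)*(1/(2*N)) = (-1 + N)/(2*N))
p = 38148 (p = 17221 + 20927 = 38148)
f = 533/8 (f = -33*(-1 + 4)/(2*4) + 79 = -33*3/(2*4) + 79 = -33*3/8 + 79 = -99/8 + 79 = 533/8 ≈ 66.625)
p + f = 38148 + 533/8 = 305717/8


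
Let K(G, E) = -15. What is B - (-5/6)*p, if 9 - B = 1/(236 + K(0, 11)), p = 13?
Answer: 26293/1326 ≈ 19.829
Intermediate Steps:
B = 1988/221 (B = 9 - 1/(236 - 15) = 9 - 1/221 = 1988/221 ≈ 8.9955)
B - (-5/6)*p = 1988/221 - (-5/6)*13 = 1988/221 - (-5*1/6)*13 = 1988/221 - (-5)*13/6 = 1988/221 - 1*(-65/6) = 1988/221 + 65/6 = 26293/1326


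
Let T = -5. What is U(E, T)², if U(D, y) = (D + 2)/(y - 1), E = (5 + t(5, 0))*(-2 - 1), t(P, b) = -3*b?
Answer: 169/36 ≈ 4.6944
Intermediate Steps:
E = -15 (E = (5 - 3*0)*(-2 - 1) = (5 + 0)*(-3) = 5*(-3) = -15)
U(D, y) = (2 + D)/(-1 + y)
U(E, T)² = ((2 - 15)/(-1 - 5))² = (-13/(-6))² = (-⅙*(-13))² = (13/6)² = 169/36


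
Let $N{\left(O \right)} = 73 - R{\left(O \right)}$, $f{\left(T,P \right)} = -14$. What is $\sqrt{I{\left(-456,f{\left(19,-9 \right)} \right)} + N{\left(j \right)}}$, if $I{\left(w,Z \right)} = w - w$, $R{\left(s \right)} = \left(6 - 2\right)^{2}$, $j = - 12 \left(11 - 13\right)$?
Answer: $\sqrt{57} \approx 7.5498$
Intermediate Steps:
$j = 24$ ($j = \left(-12\right) \left(-2\right) = 24$)
$R{\left(s \right)} = 16$ ($R{\left(s \right)} = 4^{2} = 16$)
$I{\left(w,Z \right)} = 0$
$N{\left(O \right)} = 57$ ($N{\left(O \right)} = 73 - 16 = 57$)
$\sqrt{I{\left(-456,f{\left(19,-9 \right)} \right)} + N{\left(j \right)}} = \sqrt{0 + 57} = \sqrt{57}$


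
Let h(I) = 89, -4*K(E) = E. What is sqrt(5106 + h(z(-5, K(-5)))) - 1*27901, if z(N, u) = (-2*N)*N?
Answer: -27901 + sqrt(5195) ≈ -27829.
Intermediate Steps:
K(E) = -E/4
z(N, u) = -2*N**2
sqrt(5106 + h(z(-5, K(-5)))) - 1*27901 = sqrt(5106 + 89) - 1*27901 = sqrt(5195) - 27901 = -27901 + sqrt(5195)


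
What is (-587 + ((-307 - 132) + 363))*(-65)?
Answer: 43095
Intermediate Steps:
(-587 + ((-307 - 132) + 363))*(-65) = (-587 + (-439 + 363))*(-65) = (-587 - 76)*(-65) = -663*(-65) = 43095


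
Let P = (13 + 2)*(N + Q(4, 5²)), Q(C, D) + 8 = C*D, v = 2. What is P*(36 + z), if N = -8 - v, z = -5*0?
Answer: 44280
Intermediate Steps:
z = 0
Q(C, D) = -8 + C*D
N = -10 (N = -8 - 1*2 = -8 - 2 = -10)
P = 1230 (P = (13 + 2)*(-10 + (-8 + 4*5²)) = 15*(-10 + (-8 + 4*25)) = 15*(-10 + (-8 + 100)) = 15*(-10 + 92) = 15*82 = 1230)
P*(36 + z) = 1230*(36 + 0) = 1230*36 = 44280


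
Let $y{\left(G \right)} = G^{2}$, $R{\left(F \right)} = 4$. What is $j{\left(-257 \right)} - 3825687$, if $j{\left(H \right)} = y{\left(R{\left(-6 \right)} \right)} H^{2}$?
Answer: $-2768903$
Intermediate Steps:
$j{\left(H \right)} = 16 H^{2}$ ($j{\left(H \right)} = 4^{2} H^{2} = 16 H^{2}$)
$j{\left(-257 \right)} - 3825687 = 16 \left(-257\right)^{2} - 3825687 = 16 \cdot 66049 - 3825687 = 1056784 - 3825687 = -2768903$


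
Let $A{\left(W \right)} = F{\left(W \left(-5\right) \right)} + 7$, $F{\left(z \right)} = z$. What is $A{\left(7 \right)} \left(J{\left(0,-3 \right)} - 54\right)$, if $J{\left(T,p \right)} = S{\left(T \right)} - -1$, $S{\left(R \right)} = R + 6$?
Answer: $1316$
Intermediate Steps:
$S{\left(R \right)} = 6 + R$
$J{\left(T,p \right)} = 7 + T$ ($J{\left(T,p \right)} = \left(6 + T\right) - -1 = \left(6 + T\right) + 1 = 7 + T$)
$A{\left(W \right)} = 7 - 5 W$ ($A{\left(W \right)} = W \left(-5\right) + 7 = - 5 W + 7 = 7 - 5 W$)
$A{\left(7 \right)} \left(J{\left(0,-3 \right)} - 54\right) = \left(7 - 35\right) \left(\left(7 + 0\right) - 54\right) = \left(7 - 35\right) \left(7 - 54\right) = \left(-28\right) \left(-47\right) = 1316$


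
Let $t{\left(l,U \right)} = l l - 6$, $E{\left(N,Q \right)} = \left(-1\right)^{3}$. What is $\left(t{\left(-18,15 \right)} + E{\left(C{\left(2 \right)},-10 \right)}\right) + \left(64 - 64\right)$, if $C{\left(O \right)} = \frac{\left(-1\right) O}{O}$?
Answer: $317$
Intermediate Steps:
$C{\left(O \right)} = -1$
$E{\left(N,Q \right)} = -1$
$t{\left(l,U \right)} = -6 + l^{2}$ ($t{\left(l,U \right)} = l^{2} - 6 = -6 + l^{2}$)
$\left(t{\left(-18,15 \right)} + E{\left(C{\left(2 \right)},-10 \right)}\right) + \left(64 - 64\right) = \left(\left(-6 + \left(-18\right)^{2}\right) - 1\right) + \left(64 - 64\right) = \left(\left(-6 + 324\right) - 1\right) + 0 = \left(318 - 1\right) + 0 = 317 + 0 = 317$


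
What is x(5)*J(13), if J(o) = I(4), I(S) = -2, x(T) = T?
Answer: -10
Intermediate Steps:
J(o) = -2
x(5)*J(13) = 5*(-2) = -10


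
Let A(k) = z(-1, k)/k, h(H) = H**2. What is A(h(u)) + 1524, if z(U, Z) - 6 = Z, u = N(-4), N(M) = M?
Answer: 12203/8 ≈ 1525.4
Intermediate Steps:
u = -4
z(U, Z) = 6 + Z
A(k) = (6 + k)/k
A(h(u)) + 1524 = (6 + (-4)**2)/((-4)**2) + 1524 = (6 + 16)/16 + 1524 = (1/16)*22 + 1524 = 11/8 + 1524 = 12203/8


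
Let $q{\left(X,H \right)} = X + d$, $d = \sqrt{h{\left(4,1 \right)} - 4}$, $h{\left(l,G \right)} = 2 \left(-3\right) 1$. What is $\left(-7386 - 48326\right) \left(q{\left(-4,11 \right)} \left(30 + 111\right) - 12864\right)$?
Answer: $748100736 - 7855392 i \sqrt{10} \approx 7.481 \cdot 10^{8} - 2.4841 \cdot 10^{7} i$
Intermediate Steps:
$h{\left(l,G \right)} = -6$ ($h{\left(l,G \right)} = \left(-6\right) 1 = -6$)
$d = i \sqrt{10}$ ($d = \sqrt{-6 - 4} = \sqrt{-10} = i \sqrt{10} \approx 3.1623 i$)
$q{\left(X,H \right)} = X + i \sqrt{10}$
$\left(-7386 - 48326\right) \left(q{\left(-4,11 \right)} \left(30 + 111\right) - 12864\right) = \left(-7386 - 48326\right) \left(\left(-4 + i \sqrt{10}\right) \left(30 + 111\right) - 12864\right) = - 55712 \left(\left(-4 + i \sqrt{10}\right) 141 - 12864\right) = - 55712 \left(\left(-564 + 141 i \sqrt{10}\right) - 12864\right) = - 55712 \left(-13428 + 141 i \sqrt{10}\right) = 748100736 - 7855392 i \sqrt{10}$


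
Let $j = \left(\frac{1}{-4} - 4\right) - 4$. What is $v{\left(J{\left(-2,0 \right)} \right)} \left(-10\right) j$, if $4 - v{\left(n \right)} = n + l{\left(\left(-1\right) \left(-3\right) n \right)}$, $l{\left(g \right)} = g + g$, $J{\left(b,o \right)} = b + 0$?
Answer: $1485$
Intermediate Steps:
$J{\left(b,o \right)} = b$
$l{\left(g \right)} = 2 g$
$v{\left(n \right)} = 4 - 7 n$ ($v{\left(n \right)} = 4 - \left(n + 2 \left(-1\right) \left(-3\right) n\right) = 4 - \left(n + 2 \cdot 3 n\right) = 4 - \left(n + 6 n\right) = 4 - 7 n$)
$j = - \frac{33}{4}$ ($j = \left(- \frac{1}{4} - 4\right) - 4 = - \frac{17}{4} - 4 = - \frac{33}{4} \approx -8.25$)
$v{\left(J{\left(-2,0 \right)} \right)} \left(-10\right) j = \left(4 - -14\right) \left(-10\right) \left(- \frac{33}{4}\right) = \left(4 + 14\right) \left(-10\right) \left(- \frac{33}{4}\right) = 18 \left(-10\right) \left(- \frac{33}{4}\right) = \left(-180\right) \left(- \frac{33}{4}\right) = 1485$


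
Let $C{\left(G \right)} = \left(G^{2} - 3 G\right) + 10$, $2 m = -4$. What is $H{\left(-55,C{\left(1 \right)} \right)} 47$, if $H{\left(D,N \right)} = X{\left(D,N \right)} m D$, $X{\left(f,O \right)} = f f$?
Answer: $15639250$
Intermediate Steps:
$X{\left(f,O \right)} = f^{2}$
$m = -2$ ($m = \frac{1}{2} \left(-4\right) = -2$)
$C{\left(G \right)} = 10 + G^{2} - 3 G$
$H{\left(D,N \right)} = - 2 D^{3}$ ($H{\left(D,N \right)} = D^{2} \left(-2\right) D = - 2 D^{2} D = - 2 D^{3}$)
$H{\left(-55,C{\left(1 \right)} \right)} 47 = - 2 \left(-55\right)^{3} \cdot 47 = \left(-2\right) \left(-166375\right) 47 = 332750 \cdot 47 = 15639250$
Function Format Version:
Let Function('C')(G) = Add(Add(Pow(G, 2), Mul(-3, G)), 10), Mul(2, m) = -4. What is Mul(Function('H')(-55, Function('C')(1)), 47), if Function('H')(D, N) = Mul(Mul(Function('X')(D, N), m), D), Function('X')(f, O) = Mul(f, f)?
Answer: 15639250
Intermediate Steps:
Function('X')(f, O) = Pow(f, 2)
m = -2 (m = Mul(Rational(1, 2), -4) = -2)
Function('C')(G) = Add(10, Pow(G, 2), Mul(-3, G))
Function('H')(D, N) = Mul(-2, Pow(D, 3)) (Function('H')(D, N) = Mul(Mul(Pow(D, 2), -2), D) = Mul(Mul(-2, Pow(D, 2)), D) = Mul(-2, Pow(D, 3)))
Mul(Function('H')(-55, Function('C')(1)), 47) = Mul(Mul(-2, Pow(-55, 3)), 47) = Mul(Mul(-2, -166375), 47) = Mul(332750, 47) = 15639250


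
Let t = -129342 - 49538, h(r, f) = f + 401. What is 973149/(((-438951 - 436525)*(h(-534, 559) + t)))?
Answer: 973149/155764689920 ≈ 6.2476e-6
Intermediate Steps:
h(r, f) = 401 + f
t = -178880
973149/(((-438951 - 436525)*(h(-534, 559) + t))) = 973149/(((-438951 - 436525)*((401 + 559) - 178880))) = 973149/((-875476*(960 - 178880))) = 973149/((-875476*(-177920))) = 973149/155764689920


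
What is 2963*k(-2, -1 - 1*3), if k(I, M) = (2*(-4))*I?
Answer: 47408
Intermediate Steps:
k(I, M) = -8*I
2963*k(-2, -1 - 1*3) = 2963*(-8*(-2)) = 2963*16 = 47408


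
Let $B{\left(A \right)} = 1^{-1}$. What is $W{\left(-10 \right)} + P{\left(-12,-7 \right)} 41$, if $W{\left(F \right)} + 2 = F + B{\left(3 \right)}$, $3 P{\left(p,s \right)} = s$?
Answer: $- \frac{320}{3} \approx -106.67$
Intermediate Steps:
$B{\left(A \right)} = 1$
$P{\left(p,s \right)} = \frac{s}{3}$
$W{\left(F \right)} = -1 + F$ ($W{\left(F \right)} = -2 + \left(F + 1\right) = -2 + \left(1 + F\right) = -1 + F$)
$W{\left(-10 \right)} + P{\left(-12,-7 \right)} 41 = \left(-1 - 10\right) + \frac{1}{3} \left(-7\right) 41 = -11 - \frac{287}{3} = - \frac{320}{3}$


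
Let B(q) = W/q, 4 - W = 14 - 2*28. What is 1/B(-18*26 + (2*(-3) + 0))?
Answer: -237/23 ≈ -10.304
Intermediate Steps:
W = 46 (W = 4 - (14 - 2*28) = 4 - (14 - 56) = 4 - 1*(-42) = 4 + 42 = 46)
B(q) = 46/q
1/B(-18*26 + (2*(-3) + 0)) = 1/(46/(-18*26 + (2*(-3) + 0))) = 1/(46/(-468 + (-6 + 0))) = 1/(46/(-468 - 6)) = 1/(46/(-474)) = 1/(46*(-1/474)) = 1/(-23/237) = -237/23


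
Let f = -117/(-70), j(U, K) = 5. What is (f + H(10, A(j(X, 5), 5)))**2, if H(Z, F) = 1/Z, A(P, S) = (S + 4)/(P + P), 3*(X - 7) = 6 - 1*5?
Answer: 3844/1225 ≈ 3.1380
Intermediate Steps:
X = 22/3 (X = 7 + (6 - 1*5)/3 = 7 + (6 - 5)/3 = 7 + (1/3)*1 = 7 + 1/3 = 22/3 ≈ 7.3333)
A(P, S) = (4 + S)/(2*P) (A(P, S) = (4 + S)/((2*P)) = (4 + S)*(1/(2*P)) = (4 + S)/(2*P))
f = 117/70 (f = -117*(-1/70) = 117/70 ≈ 1.6714)
H(Z, F) = 1/Z
(f + H(10, A(j(X, 5), 5)))**2 = (117/70 + 1/10)**2 = (62/35)**2 = 3844/1225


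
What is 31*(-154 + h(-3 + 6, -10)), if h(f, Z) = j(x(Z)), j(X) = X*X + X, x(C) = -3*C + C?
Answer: 8246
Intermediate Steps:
x(C) = -2*C
j(X) = X + X² (j(X) = X² + X = X + X²)
h(f, Z) = -2*Z*(1 - 2*Z) (h(f, Z) = (-2*Z)*(1 - 2*Z) = -2*Z*(1 - 2*Z))
31*(-154 + h(-3 + 6, -10)) = 31*(-154 + 2*(-10)*(-1 + 2*(-10))) = 31*(-154 + 2*(-10)*(-1 - 20)) = 31*(-154 + 2*(-10)*(-21)) = 31*(-154 + 420) = 31*266 = 8246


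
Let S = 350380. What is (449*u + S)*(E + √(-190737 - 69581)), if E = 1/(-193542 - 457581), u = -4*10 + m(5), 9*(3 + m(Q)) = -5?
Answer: -2977412/5860107 + 2977412*I*√260318/9 ≈ -0.50808 + 1.6879e+8*I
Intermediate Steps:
m(Q) = -32/9 (m(Q) = -3 + (⅑)*(-5) = -3 - 5/9 = -32/9)
u = -392/9 (u = -4*10 - 32/9 = -40 - 32/9 = -392/9 ≈ -43.556)
E = -1/651123 (E = 1/(-651123) = -1/651123 ≈ -1.5358e-6)
(449*u + S)*(E + √(-190737 - 69581)) = (449*(-392/9) + 350380)*(-1/651123 + √(-190737 - 69581)) = (-176008/9 + 350380)*(-1/651123 + √(-260318)) = 2977412*(-1/651123 + I*√260318)/9 = -2977412/5860107 + 2977412*I*√260318/9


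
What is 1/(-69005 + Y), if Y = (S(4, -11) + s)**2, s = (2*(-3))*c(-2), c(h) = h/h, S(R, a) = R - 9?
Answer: -1/68884 ≈ -1.4517e-5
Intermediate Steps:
S(R, a) = -9 + R
c(h) = 1
s = -6 (s = (2*(-3))*1 = -6*1 = -6)
Y = 121 (Y = ((-9 + 4) - 6)**2 = (-5 - 6)**2 = (-11)**2 = 121)
1/(-69005 + Y) = 1/(-69005 + 121) = 1/(-68884) = -1/68884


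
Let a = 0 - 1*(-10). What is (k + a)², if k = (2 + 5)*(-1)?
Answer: 9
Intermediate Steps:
k = -7 (k = 7*(-1) = -7)
a = 10 (a = 0 + 10 = 10)
(k + a)² = (-7 + 10)² = 3² = 9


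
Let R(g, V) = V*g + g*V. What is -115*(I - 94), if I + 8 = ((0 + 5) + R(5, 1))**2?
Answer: -14145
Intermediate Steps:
R(g, V) = 2*V*g (R(g, V) = V*g + V*g = 2*V*g)
I = 217 (I = -8 + ((0 + 5) + 2*1*5)**2 = -8 + (5 + 10)**2 = -8 + 15**2 = -8 + 225 = 217)
-115*(I - 94) = -115*(217 - 94) = -115*123 = -14145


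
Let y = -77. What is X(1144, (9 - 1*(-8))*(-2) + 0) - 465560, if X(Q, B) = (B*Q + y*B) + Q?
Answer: -500694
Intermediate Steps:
X(Q, B) = Q - 77*B + B*Q (X(Q, B) = (B*Q - 77*B) + Q = (-77*B + B*Q) + Q = Q - 77*B + B*Q)
X(1144, (9 - 1*(-8))*(-2) + 0) - 465560 = (1144 - 77*((9 - 1*(-8))*(-2) + 0) + ((9 - 1*(-8))*(-2) + 0)*1144) - 465560 = (1144 - 77*((9 + 8)*(-2) + 0) + ((9 + 8)*(-2) + 0)*1144) - 465560 = (1144 - 77*(17*(-2) + 0) + (17*(-2) + 0)*1144) - 465560 = (1144 - 77*(-34 + 0) + (-34 + 0)*1144) - 465560 = (1144 - 77*(-34) - 34*1144) - 465560 = (1144 + 2618 - 38896) - 465560 = -35134 - 465560 = -500694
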